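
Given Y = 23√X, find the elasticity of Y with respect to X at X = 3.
Elasticity = 1/2

Elasticity = (dY/dX) · (X/Y)

dY/dX = 23/(2·√X)
At X = 3: dY/dX = 23·√3/6, Y = 23·√3

Elasticity = (23·√3/6) · (3 / (23·√3)) = 1/2

Interpretation: for a small percentage change in X, the percentage change in Y is approximately 0.50 times as large.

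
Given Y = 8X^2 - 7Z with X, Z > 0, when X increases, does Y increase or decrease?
Y increases

Taking the partial derivative:
∂Y/∂X = 16X

∂Y/∂X = 16X > 0 (assuming positive values)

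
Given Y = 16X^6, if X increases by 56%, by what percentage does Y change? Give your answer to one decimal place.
1341.3%

For Y = 16X^6:
If X → X(1 + 0.56)
Then Y → Y · (1 + 0.56)^6
     ≈ Y · 14.4128

Percentage change = ((1 + 0.56)^6 − 1) × 100% ≈ 1341.3%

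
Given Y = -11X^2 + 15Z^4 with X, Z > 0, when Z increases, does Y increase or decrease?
Y increases

Taking the partial derivative:
∂Y/∂Z = 60Z^3

∂Y/∂Z = 60Z^3 > 0 (assuming positive values)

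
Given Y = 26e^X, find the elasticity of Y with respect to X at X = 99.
Elasticity = 99

Elasticity = (dY/dX) · (X/Y)

dY/dX = 26·e^X
At X = 99: dY/dX = 26·e^99, Y = 26·e^99

Elasticity = (26·e^99) · (99 / (26·e^99)) = 99

Interpretation: for a small percentage change in X, the percentage change in Y is approximately 99.00 times as large.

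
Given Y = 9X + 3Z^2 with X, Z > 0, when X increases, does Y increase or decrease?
Y increases

Taking the partial derivative:
∂Y/∂X = 9

∂Y/∂X = 9 > 0 (assuming positive values)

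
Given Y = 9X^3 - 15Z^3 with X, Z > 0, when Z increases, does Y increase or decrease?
Y decreases

Taking the partial derivative:
∂Y/∂Z = -45Z^2

∂Y/∂Z = -45Z^2 < 0 (assuming positive values)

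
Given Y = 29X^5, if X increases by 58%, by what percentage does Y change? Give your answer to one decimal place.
884.7%

For Y = 29X^5:
If X → X(1 + 0.58)
Then Y → Y · (1 + 0.58)^5
     ≈ Y · 9.8466

Percentage change = ((1 + 0.58)^5 − 1) × 100% ≈ 884.7%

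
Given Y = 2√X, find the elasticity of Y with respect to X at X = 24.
Elasticity = 1/2

Elasticity = (dY/dX) · (X/Y)

dY/dX = 1/√X
At X = 24: dY/dX = √6/12, Y = 4·√6

Elasticity = (√6/12) · (24 / (4·√6)) = 1/2

Interpretation: for a small percentage change in X, the percentage change in Y is approximately 0.50 times as large.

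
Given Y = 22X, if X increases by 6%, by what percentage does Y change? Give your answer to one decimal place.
6.0%

For Y = 22X:
If X → X(1 + 0.06)
Then Y → Y · (1 + 0.06)^1
     = Y · 1.0600

Percentage change = ((1 + 0.06)^1 − 1) × 100% = 6.0%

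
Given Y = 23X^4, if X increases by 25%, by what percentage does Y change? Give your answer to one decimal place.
144.1%

For Y = 23X^4:
If X → X(1 + 0.25)
Then Y → Y · (1 + 0.25)^4
     ≈ Y · 2.4414

Percentage change = ((1 + 0.25)^4 − 1) × 100% ≈ 144.1%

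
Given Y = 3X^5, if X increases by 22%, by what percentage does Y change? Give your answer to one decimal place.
170.3%

For Y = 3X^5:
If X → X(1 + 0.22)
Then Y → Y · (1 + 0.22)^5
     ≈ Y · 2.7027

Percentage change = ((1 + 0.22)^5 − 1) × 100% ≈ 170.3%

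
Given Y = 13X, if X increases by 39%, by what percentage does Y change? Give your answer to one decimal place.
39.0%

For Y = 13X:
If X → X(1 + 0.39)
Then Y → Y · (1 + 0.39)^1
     = Y · 1.3900

Percentage change = ((1 + 0.39)^1 − 1) × 100% = 39.0%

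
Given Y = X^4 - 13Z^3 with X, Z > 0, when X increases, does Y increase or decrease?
Y increases

Taking the partial derivative:
∂Y/∂X = 4X^3

∂Y/∂X = 4X^3 > 0 (assuming positive values)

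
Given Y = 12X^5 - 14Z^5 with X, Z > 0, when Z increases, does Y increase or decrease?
Y decreases

Taking the partial derivative:
∂Y/∂Z = -70Z^4

∂Y/∂Z = -70Z^4 < 0 (assuming positive values)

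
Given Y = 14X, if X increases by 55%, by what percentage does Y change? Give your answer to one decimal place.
55.0%

For Y = 14X:
If X → X(1 + 0.55)
Then Y → Y · (1 + 0.55)^1
     = Y · 1.5500

Percentage change = ((1 + 0.55)^1 − 1) × 100% = 55.0%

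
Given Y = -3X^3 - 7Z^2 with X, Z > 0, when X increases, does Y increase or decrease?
Y decreases

Taking the partial derivative:
∂Y/∂X = -9X^2

∂Y/∂X = -9X^2 < 0 (assuming positive values)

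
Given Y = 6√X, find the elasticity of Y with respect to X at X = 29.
Elasticity = 1/2

Elasticity = (dY/dX) · (X/Y)

dY/dX = 3/√X
At X = 29: dY/dX = 3·√29/29, Y = 6·√29

Elasticity = (3·√29/29) · (29 / (6·√29)) = 1/2

Interpretation: for a small percentage change in X, the percentage change in Y is approximately 0.50 times as large.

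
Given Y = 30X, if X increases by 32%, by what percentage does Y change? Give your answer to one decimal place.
32.0%

For Y = 30X:
If X → X(1 + 0.32)
Then Y → Y · (1 + 0.32)^1
     = Y · 1.3200

Percentage change = ((1 + 0.32)^1 − 1) × 100% = 32.0%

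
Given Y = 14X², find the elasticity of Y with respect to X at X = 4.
Elasticity = 2

Elasticity = (dY/dX) · (X/Y)

dY/dX = 28·X
At X = 4: dY/dX = 112, Y = 224

Elasticity = 112 · (4 / 224) = 2

Interpretation: for a small percentage change in X, the percentage change in Y is approximately 2.00 times as large.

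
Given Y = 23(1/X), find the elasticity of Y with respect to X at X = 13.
Elasticity = -1

Elasticity = (dY/dX) · (X/Y)

dY/dX = -23/X²
At X = 13: dY/dX = -23/169, Y = 23/13

Elasticity = (-23/169) · (13 / (23/13)) = -1

Interpretation: for a small percentage change in X, the percentage change in Y is approximately -1.00 times as large.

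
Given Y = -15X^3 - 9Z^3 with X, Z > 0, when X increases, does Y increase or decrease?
Y decreases

Taking the partial derivative:
∂Y/∂X = -45X^2

∂Y/∂X = -45X^2 < 0 (assuming positive values)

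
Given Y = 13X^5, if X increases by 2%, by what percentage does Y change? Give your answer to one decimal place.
10.4%

For Y = 13X^5:
If X → X(1 + 0.02)
Then Y → Y · (1 + 0.02)^5
     ≈ Y · 1.1041

Percentage change = ((1 + 0.02)^5 − 1) × 100% ≈ 10.4%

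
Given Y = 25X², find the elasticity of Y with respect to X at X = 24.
Elasticity = 2

Elasticity = (dY/dX) · (X/Y)

dY/dX = 50·X
At X = 24: dY/dX = 1200, Y = 14400

Elasticity = 1200 · (24 / 14400) = 2

Interpretation: for a small percentage change in X, the percentage change in Y is approximately 2.00 times as large.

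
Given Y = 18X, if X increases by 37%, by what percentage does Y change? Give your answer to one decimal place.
37.0%

For Y = 18X:
If X → X(1 + 0.37)
Then Y → Y · (1 + 0.37)^1
     = Y · 1.3700

Percentage change = ((1 + 0.37)^1 − 1) × 100% = 37.0%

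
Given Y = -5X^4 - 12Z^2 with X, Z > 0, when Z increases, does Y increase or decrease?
Y decreases

Taking the partial derivative:
∂Y/∂Z = -24Z

∂Y/∂Z = -24Z < 0 (assuming positive values)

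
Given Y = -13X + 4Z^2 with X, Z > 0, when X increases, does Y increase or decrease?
Y decreases

Taking the partial derivative:
∂Y/∂X = -13

∂Y/∂X = -13 < 0 (assuming positive values)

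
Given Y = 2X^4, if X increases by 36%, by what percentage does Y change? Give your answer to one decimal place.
242.1%

For Y = 2X^4:
If X → X(1 + 0.36)
Then Y → Y · (1 + 0.36)^4
     ≈ Y · 3.4210

Percentage change = ((1 + 0.36)^4 − 1) × 100% ≈ 242.1%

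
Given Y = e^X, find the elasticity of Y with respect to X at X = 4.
Elasticity = 4

Elasticity = (dY/dX) · (X/Y)

dY/dX = e^X
At X = 4: dY/dX = e^4, Y = e^4

Elasticity = (e^4) · (4 / (e^4)) = 4

Interpretation: for a small percentage change in X, the percentage change in Y is approximately 4.00 times as large.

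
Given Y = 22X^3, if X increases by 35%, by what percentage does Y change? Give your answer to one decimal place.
146.0%

For Y = 22X^3:
If X → X(1 + 0.35)
Then Y → Y · (1 + 0.35)^3
     ≈ Y · 2.4604

Percentage change = ((1 + 0.35)^3 − 1) × 100% ≈ 146.0%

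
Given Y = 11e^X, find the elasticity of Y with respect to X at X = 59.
Elasticity = 59

Elasticity = (dY/dX) · (X/Y)

dY/dX = 11·e^X
At X = 59: dY/dX = 11·e^59, Y = 11·e^59

Elasticity = (11·e^59) · (59 / (11·e^59)) = 59

Interpretation: for a small percentage change in X, the percentage change in Y is approximately 59.00 times as large.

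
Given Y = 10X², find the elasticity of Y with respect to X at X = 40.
Elasticity = 2

Elasticity = (dY/dX) · (X/Y)

dY/dX = 20·X
At X = 40: dY/dX = 800, Y = 16000

Elasticity = 800 · (40 / 16000) = 2

Interpretation: for a small percentage change in X, the percentage change in Y is approximately 2.00 times as large.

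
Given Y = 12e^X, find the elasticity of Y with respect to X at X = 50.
Elasticity = 50

Elasticity = (dY/dX) · (X/Y)

dY/dX = 12·e^X
At X = 50: dY/dX = 12·e^50, Y = 12·e^50

Elasticity = (12·e^50) · (50 / (12·e^50)) = 50

Interpretation: for a small percentage change in X, the percentage change in Y is approximately 50.00 times as large.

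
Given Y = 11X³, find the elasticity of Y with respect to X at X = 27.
Elasticity = 3

Elasticity = (dY/dX) · (X/Y)

dY/dX = 33·X²
At X = 27: dY/dX = 24057, Y = 216513

Elasticity = 24057 · (27 / 216513) = 3

Interpretation: for a small percentage change in X, the percentage change in Y is approximately 3.00 times as large.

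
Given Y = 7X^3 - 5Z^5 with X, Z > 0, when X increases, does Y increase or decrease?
Y increases

Taking the partial derivative:
∂Y/∂X = 21X^2

∂Y/∂X = 21X^2 > 0 (assuming positive values)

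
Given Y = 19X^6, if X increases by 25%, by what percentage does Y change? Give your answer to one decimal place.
281.5%

For Y = 19X^6:
If X → X(1 + 0.25)
Then Y → Y · (1 + 0.25)^6
     ≈ Y · 3.8147

Percentage change = ((1 + 0.25)^6 − 1) × 100% ≈ 281.5%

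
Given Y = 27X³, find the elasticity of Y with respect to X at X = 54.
Elasticity = 3

Elasticity = (dY/dX) · (X/Y)

dY/dX = 81·X²
At X = 54: dY/dX = 236196, Y = 4251528

Elasticity = 236196 · (54 / 4251528) = 3

Interpretation: for a small percentage change in X, the percentage change in Y is approximately 3.00 times as large.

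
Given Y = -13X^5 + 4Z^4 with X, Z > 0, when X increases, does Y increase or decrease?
Y decreases

Taking the partial derivative:
∂Y/∂X = -65X^4

∂Y/∂X = -65X^4 < 0 (assuming positive values)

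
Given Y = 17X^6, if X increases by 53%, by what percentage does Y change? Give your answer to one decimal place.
1182.8%

For Y = 17X^6:
If X → X(1 + 0.53)
Then Y → Y · (1 + 0.53)^6
     ≈ Y · 12.8277

Percentage change = ((1 + 0.53)^6 − 1) × 100% ≈ 1182.8%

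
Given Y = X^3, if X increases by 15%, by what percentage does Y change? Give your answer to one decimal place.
52.1%

For Y = X^3:
If X → X(1 + 0.15)
Then Y → Y · (1 + 0.15)^3
     ≈ Y · 1.5209

Percentage change = ((1 + 0.15)^3 − 1) × 100% ≈ 52.1%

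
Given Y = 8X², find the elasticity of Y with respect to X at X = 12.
Elasticity = 2

Elasticity = (dY/dX) · (X/Y)

dY/dX = 16·X
At X = 12: dY/dX = 192, Y = 1152

Elasticity = 192 · (12 / 1152) = 2

Interpretation: for a small percentage change in X, the percentage change in Y is approximately 2.00 times as large.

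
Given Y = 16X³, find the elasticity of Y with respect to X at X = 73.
Elasticity = 3

Elasticity = (dY/dX) · (X/Y)

dY/dX = 48·X²
At X = 73: dY/dX = 255792, Y = 6224272

Elasticity = 255792 · (73 / 6224272) = 3

Interpretation: for a small percentage change in X, the percentage change in Y is approximately 3.00 times as large.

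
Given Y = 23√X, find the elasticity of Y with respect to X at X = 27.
Elasticity = 1/2

Elasticity = (dY/dX) · (X/Y)

dY/dX = 23/(2·√X)
At X = 27: dY/dX = 23·√3/18, Y = 69·√3

Elasticity = (23·√3/18) · (27 / (69·√3)) = 1/2

Interpretation: for a small percentage change in X, the percentage change in Y is approximately 0.50 times as large.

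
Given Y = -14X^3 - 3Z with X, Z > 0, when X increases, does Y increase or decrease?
Y decreases

Taking the partial derivative:
∂Y/∂X = -42X^2

∂Y/∂X = -42X^2 < 0 (assuming positive values)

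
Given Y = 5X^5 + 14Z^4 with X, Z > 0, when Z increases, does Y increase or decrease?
Y increases

Taking the partial derivative:
∂Y/∂Z = 56Z^3

∂Y/∂Z = 56Z^3 > 0 (assuming positive values)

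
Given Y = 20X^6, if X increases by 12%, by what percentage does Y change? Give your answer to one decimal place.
97.4%

For Y = 20X^6:
If X → X(1 + 0.12)
Then Y → Y · (1 + 0.12)^6
     ≈ Y · 1.9738

Percentage change = ((1 + 0.12)^6 − 1) × 100% ≈ 97.4%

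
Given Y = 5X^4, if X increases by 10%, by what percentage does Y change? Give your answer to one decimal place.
46.4%

For Y = 5X^4:
If X → X(1 + 0.1)
Then Y → Y · (1 + 0.1)^4
     = Y · 1.4641

Percentage change = ((1 + 0.1)^4 − 1) × 100% ≈ 46.4%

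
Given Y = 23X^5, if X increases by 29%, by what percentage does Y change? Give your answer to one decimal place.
257.2%

For Y = 23X^5:
If X → X(1 + 0.29)
Then Y → Y · (1 + 0.29)^5
     ≈ Y · 3.5723

Percentage change = ((1 + 0.29)^5 − 1) × 100% ≈ 257.2%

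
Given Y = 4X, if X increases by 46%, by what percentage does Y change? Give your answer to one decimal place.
46.0%

For Y = 4X:
If X → X(1 + 0.46)
Then Y → Y · (1 + 0.46)^1
     = Y · 1.4600

Percentage change = ((1 + 0.46)^1 − 1) × 100% = 46.0%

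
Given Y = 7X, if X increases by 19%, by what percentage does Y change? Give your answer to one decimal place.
19.0%

For Y = 7X:
If X → X(1 + 0.19)
Then Y → Y · (1 + 0.19)^1
     = Y · 1.1900

Percentage change = ((1 + 0.19)^1 − 1) × 100% = 19.0%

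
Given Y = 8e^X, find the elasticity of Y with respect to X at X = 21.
Elasticity = 21

Elasticity = (dY/dX) · (X/Y)

dY/dX = 8·e^X
At X = 21: dY/dX = 8·e^21, Y = 8·e^21

Elasticity = (8·e^21) · (21 / (8·e^21)) = 21

Interpretation: for a small percentage change in X, the percentage change in Y is approximately 21.00 times as large.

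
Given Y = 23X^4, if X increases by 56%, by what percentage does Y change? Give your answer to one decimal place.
492.2%

For Y = 23X^4:
If X → X(1 + 0.56)
Then Y → Y · (1 + 0.56)^4
     ≈ Y · 5.9224

Percentage change = ((1 + 0.56)^4 − 1) × 100% ≈ 492.2%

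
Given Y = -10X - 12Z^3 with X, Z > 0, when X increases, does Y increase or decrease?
Y decreases

Taking the partial derivative:
∂Y/∂X = -10

∂Y/∂X = -10 < 0 (assuming positive values)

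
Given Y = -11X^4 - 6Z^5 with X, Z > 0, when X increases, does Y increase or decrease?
Y decreases

Taking the partial derivative:
∂Y/∂X = -44X^3

∂Y/∂X = -44X^3 < 0 (assuming positive values)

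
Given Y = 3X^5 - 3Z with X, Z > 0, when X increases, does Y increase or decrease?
Y increases

Taking the partial derivative:
∂Y/∂X = 15X^4

∂Y/∂X = 15X^4 > 0 (assuming positive values)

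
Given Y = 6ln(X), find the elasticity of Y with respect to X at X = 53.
Elasticity = 1/ln(53) ≈ 0.2519

Elasticity = (dY/dX) · (X/Y)

dY/dX = 6/X
At X = 53: dY/dX = 6/53, Y = 6·ln(53)

Elasticity = (6/53) · (53 / (6·ln(53))) = 1/ln(53) ≈ 0.2519

Interpretation: for a small percentage change in X, the percentage change in Y is approximately 0.25 times as large.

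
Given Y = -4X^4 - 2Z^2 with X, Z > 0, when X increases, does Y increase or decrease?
Y decreases

Taking the partial derivative:
∂Y/∂X = -16X^3

∂Y/∂X = -16X^3 < 0 (assuming positive values)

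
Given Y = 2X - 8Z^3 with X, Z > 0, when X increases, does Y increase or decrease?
Y increases

Taking the partial derivative:
∂Y/∂X = 2

∂Y/∂X = 2 > 0 (assuming positive values)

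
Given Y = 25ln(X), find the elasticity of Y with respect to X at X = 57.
Elasticity = 1/ln(57) ≈ 0.2473

Elasticity = (dY/dX) · (X/Y)

dY/dX = 25/X
At X = 57: dY/dX = 25/57, Y = 25·ln(57)

Elasticity = (25/57) · (57 / (25·ln(57))) = 1/ln(57) ≈ 0.2473

Interpretation: for a small percentage change in X, the percentage change in Y is approximately 0.25 times as large.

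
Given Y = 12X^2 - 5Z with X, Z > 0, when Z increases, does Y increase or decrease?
Y decreases

Taking the partial derivative:
∂Y/∂Z = -5

∂Y/∂Z = -5 < 0 (assuming positive values)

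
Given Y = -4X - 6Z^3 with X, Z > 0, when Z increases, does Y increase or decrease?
Y decreases

Taking the partial derivative:
∂Y/∂Z = -18Z^2

∂Y/∂Z = -18Z^2 < 0 (assuming positive values)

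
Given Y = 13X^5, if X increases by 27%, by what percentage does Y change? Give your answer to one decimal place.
230.4%

For Y = 13X^5:
If X → X(1 + 0.27)
Then Y → Y · (1 + 0.27)^5
     ≈ Y · 3.3038

Percentage change = ((1 + 0.27)^5 − 1) × 100% ≈ 230.4%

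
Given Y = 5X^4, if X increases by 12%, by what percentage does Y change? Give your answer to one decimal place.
57.4%

For Y = 5X^4:
If X → X(1 + 0.12)
Then Y → Y · (1 + 0.12)^4
     ≈ Y · 1.5735

Percentage change = ((1 + 0.12)^4 − 1) × 100% ≈ 57.4%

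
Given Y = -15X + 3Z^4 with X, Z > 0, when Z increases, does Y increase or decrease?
Y increases

Taking the partial derivative:
∂Y/∂Z = 12Z^3

∂Y/∂Z = 12Z^3 > 0 (assuming positive values)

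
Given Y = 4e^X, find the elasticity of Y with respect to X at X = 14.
Elasticity = 14

Elasticity = (dY/dX) · (X/Y)

dY/dX = 4·e^X
At X = 14: dY/dX = 4·e^14, Y = 4·e^14

Elasticity = (4·e^14) · (14 / (4·e^14)) = 14

Interpretation: for a small percentage change in X, the percentage change in Y is approximately 14.00 times as large.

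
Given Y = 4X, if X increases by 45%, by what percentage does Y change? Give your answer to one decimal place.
45.0%

For Y = 4X:
If X → X(1 + 0.45)
Then Y → Y · (1 + 0.45)^1
     = Y · 1.4500

Percentage change = ((1 + 0.45)^1 − 1) × 100% = 45.0%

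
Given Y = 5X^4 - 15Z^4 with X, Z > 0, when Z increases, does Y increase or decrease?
Y decreases

Taking the partial derivative:
∂Y/∂Z = -60Z^3

∂Y/∂Z = -60Z^3 < 0 (assuming positive values)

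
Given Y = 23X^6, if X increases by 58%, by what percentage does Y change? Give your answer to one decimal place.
1455.8%

For Y = 23X^6:
If X → X(1 + 0.58)
Then Y → Y · (1 + 0.58)^6
     ≈ Y · 15.5576

Percentage change = ((1 + 0.58)^6 − 1) × 100% ≈ 1455.8%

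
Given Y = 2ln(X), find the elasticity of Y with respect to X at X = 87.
Elasticity = 1/ln(87) ≈ 0.2239

Elasticity = (dY/dX) · (X/Y)

dY/dX = 2/X
At X = 87: dY/dX = 2/87, Y = 2·ln(87)

Elasticity = (2/87) · (87 / (2·ln(87))) = 1/ln(87) ≈ 0.2239

Interpretation: for a small percentage change in X, the percentage change in Y is approximately 0.22 times as large.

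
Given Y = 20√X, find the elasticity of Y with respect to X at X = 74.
Elasticity = 1/2

Elasticity = (dY/dX) · (X/Y)

dY/dX = 10/√X
At X = 74: dY/dX = 5·√74/37, Y = 20·√74

Elasticity = (5·√74/37) · (74 / (20·√74)) = 1/2

Interpretation: for a small percentage change in X, the percentage change in Y is approximately 0.50 times as large.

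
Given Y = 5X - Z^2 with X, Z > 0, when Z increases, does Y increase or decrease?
Y decreases

Taking the partial derivative:
∂Y/∂Z = -2Z

∂Y/∂Z = -2Z < 0 (assuming positive values)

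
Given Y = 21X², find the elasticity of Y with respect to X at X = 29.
Elasticity = 2

Elasticity = (dY/dX) · (X/Y)

dY/dX = 42·X
At X = 29: dY/dX = 1218, Y = 17661

Elasticity = 1218 · (29 / 17661) = 2

Interpretation: for a small percentage change in X, the percentage change in Y is approximately 2.00 times as large.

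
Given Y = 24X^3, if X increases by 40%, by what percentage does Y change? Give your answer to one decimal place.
174.4%

For Y = 24X^3:
If X → X(1 + 0.4)
Then Y → Y · (1 + 0.4)^3
     = Y · 2.7440

Percentage change = ((1 + 0.4)^3 − 1) × 100% = 174.4%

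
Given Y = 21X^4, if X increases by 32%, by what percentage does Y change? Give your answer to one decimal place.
203.6%

For Y = 21X^4:
If X → X(1 + 0.32)
Then Y → Y · (1 + 0.32)^4
     ≈ Y · 3.0360

Percentage change = ((1 + 0.32)^4 − 1) × 100% ≈ 203.6%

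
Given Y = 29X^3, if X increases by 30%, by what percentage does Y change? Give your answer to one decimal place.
119.7%

For Y = 29X^3:
If X → X(1 + 0.3)
Then Y → Y · (1 + 0.3)^3
     = Y · 2.1970

Percentage change = ((1 + 0.3)^3 − 1) × 100% = 119.7%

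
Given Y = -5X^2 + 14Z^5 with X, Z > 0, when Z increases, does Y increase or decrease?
Y increases

Taking the partial derivative:
∂Y/∂Z = 70Z^4

∂Y/∂Z = 70Z^4 > 0 (assuming positive values)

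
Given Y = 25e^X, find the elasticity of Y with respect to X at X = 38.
Elasticity = 38

Elasticity = (dY/dX) · (X/Y)

dY/dX = 25·e^X
At X = 38: dY/dX = 25·e^38, Y = 25·e^38

Elasticity = (25·e^38) · (38 / (25·e^38)) = 38

Interpretation: for a small percentage change in X, the percentage change in Y is approximately 38.00 times as large.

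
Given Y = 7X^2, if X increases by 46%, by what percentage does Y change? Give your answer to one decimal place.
113.2%

For Y = 7X^2:
If X → X(1 + 0.46)
Then Y → Y · (1 + 0.46)^2
     = Y · 2.1316

Percentage change = ((1 + 0.46)^2 − 1) × 100% ≈ 113.2%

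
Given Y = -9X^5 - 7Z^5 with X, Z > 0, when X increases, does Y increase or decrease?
Y decreases

Taking the partial derivative:
∂Y/∂X = -45X^4

∂Y/∂X = -45X^4 < 0 (assuming positive values)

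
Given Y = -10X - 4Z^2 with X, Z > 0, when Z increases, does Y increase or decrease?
Y decreases

Taking the partial derivative:
∂Y/∂Z = -8Z

∂Y/∂Z = -8Z < 0 (assuming positive values)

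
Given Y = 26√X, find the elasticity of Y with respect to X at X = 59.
Elasticity = 1/2

Elasticity = (dY/dX) · (X/Y)

dY/dX = 13/√X
At X = 59: dY/dX = 13·√59/59, Y = 26·√59

Elasticity = (13·√59/59) · (59 / (26·√59)) = 1/2

Interpretation: for a small percentage change in X, the percentage change in Y is approximately 0.50 times as large.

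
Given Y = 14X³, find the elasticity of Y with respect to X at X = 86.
Elasticity = 3

Elasticity = (dY/dX) · (X/Y)

dY/dX = 42·X²
At X = 86: dY/dX = 310632, Y = 8904784

Elasticity = 310632 · (86 / 8904784) = 3

Interpretation: for a small percentage change in X, the percentage change in Y is approximately 3.00 times as large.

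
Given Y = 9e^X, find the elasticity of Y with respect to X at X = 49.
Elasticity = 49

Elasticity = (dY/dX) · (X/Y)

dY/dX = 9·e^X
At X = 49: dY/dX = 9·e^49, Y = 9·e^49

Elasticity = (9·e^49) · (49 / (9·e^49)) = 49

Interpretation: for a small percentage change in X, the percentage change in Y is approximately 49.00 times as large.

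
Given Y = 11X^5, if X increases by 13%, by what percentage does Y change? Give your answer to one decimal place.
84.2%

For Y = 11X^5:
If X → X(1 + 0.13)
Then Y → Y · (1 + 0.13)^5
     ≈ Y · 1.8424

Percentage change = ((1 + 0.13)^5 − 1) × 100% ≈ 84.2%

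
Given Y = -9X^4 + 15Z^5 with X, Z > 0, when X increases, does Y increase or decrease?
Y decreases

Taking the partial derivative:
∂Y/∂X = -36X^3

∂Y/∂X = -36X^3 < 0 (assuming positive values)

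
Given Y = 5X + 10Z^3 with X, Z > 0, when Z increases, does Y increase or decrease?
Y increases

Taking the partial derivative:
∂Y/∂Z = 30Z^2

∂Y/∂Z = 30Z^2 > 0 (assuming positive values)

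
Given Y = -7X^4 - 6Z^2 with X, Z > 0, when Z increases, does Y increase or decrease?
Y decreases

Taking the partial derivative:
∂Y/∂Z = -12Z

∂Y/∂Z = -12Z < 0 (assuming positive values)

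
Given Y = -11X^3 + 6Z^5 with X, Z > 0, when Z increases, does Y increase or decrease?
Y increases

Taking the partial derivative:
∂Y/∂Z = 30Z^4

∂Y/∂Z = 30Z^4 > 0 (assuming positive values)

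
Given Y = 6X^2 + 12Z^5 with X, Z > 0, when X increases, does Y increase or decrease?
Y increases

Taking the partial derivative:
∂Y/∂X = 12X

∂Y/∂X = 12X > 0 (assuming positive values)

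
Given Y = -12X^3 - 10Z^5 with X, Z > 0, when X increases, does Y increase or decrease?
Y decreases

Taking the partial derivative:
∂Y/∂X = -36X^2

∂Y/∂X = -36X^2 < 0 (assuming positive values)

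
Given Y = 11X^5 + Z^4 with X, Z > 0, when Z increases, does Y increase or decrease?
Y increases

Taking the partial derivative:
∂Y/∂Z = 4Z^3

∂Y/∂Z = 4Z^3 > 0 (assuming positive values)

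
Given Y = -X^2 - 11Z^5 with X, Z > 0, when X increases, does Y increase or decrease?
Y decreases

Taking the partial derivative:
∂Y/∂X = -2X

∂Y/∂X = -2X < 0 (assuming positive values)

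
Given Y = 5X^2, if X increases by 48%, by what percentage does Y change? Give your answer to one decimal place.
119.0%

For Y = 5X^2:
If X → X(1 + 0.48)
Then Y → Y · (1 + 0.48)^2
     = Y · 2.1904

Percentage change = ((1 + 0.48)^2 − 1) × 100% ≈ 119.0%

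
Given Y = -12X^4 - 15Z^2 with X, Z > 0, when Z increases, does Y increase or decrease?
Y decreases

Taking the partial derivative:
∂Y/∂Z = -30Z

∂Y/∂Z = -30Z < 0 (assuming positive values)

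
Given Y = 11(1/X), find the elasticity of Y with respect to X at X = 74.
Elasticity = -1

Elasticity = (dY/dX) · (X/Y)

dY/dX = -11/X²
At X = 74: dY/dX = -11/5476, Y = 11/74

Elasticity = (-11/5476) · (74 / (11/74)) = -1

Interpretation: for a small percentage change in X, the percentage change in Y is approximately -1.00 times as large.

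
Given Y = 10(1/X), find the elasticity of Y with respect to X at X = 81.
Elasticity = -1

Elasticity = (dY/dX) · (X/Y)

dY/dX = -10/X²
At X = 81: dY/dX = -10/6561, Y = 10/81

Elasticity = (-10/6561) · (81 / (10/81)) = -1

Interpretation: for a small percentage change in X, the percentage change in Y is approximately -1.00 times as large.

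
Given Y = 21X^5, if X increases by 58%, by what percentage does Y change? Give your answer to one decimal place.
884.7%

For Y = 21X^5:
If X → X(1 + 0.58)
Then Y → Y · (1 + 0.58)^5
     ≈ Y · 9.8466

Percentage change = ((1 + 0.58)^5 − 1) × 100% ≈ 884.7%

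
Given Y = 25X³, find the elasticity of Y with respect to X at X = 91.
Elasticity = 3

Elasticity = (dY/dX) · (X/Y)

dY/dX = 75·X²
At X = 91: dY/dX = 621075, Y = 18839275

Elasticity = 621075 · (91 / 18839275) = 3

Interpretation: for a small percentage change in X, the percentage change in Y is approximately 3.00 times as large.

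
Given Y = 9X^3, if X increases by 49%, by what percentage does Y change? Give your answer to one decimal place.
230.8%

For Y = 9X^3:
If X → X(1 + 0.49)
Then Y → Y · (1 + 0.49)^3
     ≈ Y · 3.3079

Percentage change = ((1 + 0.49)^3 − 1) × 100% ≈ 230.8%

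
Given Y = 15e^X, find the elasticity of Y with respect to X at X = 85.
Elasticity = 85

Elasticity = (dY/dX) · (X/Y)

dY/dX = 15·e^X
At X = 85: dY/dX = 15·e^85, Y = 15·e^85

Elasticity = (15·e^85) · (85 / (15·e^85)) = 85

Interpretation: for a small percentage change in X, the percentage change in Y is approximately 85.00 times as large.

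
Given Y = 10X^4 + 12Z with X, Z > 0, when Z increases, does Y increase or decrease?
Y increases

Taking the partial derivative:
∂Y/∂Z = 12

∂Y/∂Z = 12 > 0 (assuming positive values)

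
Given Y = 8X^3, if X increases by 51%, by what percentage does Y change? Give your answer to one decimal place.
244.3%

For Y = 8X^3:
If X → X(1 + 0.51)
Then Y → Y · (1 + 0.51)^3
     ≈ Y · 3.4430

Percentage change = ((1 + 0.51)^3 − 1) × 100% ≈ 244.3%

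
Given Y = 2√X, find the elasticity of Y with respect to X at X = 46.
Elasticity = 1/2

Elasticity = (dY/dX) · (X/Y)

dY/dX = 1/√X
At X = 46: dY/dX = √46/46, Y = 2·√46

Elasticity = (√46/46) · (46 / (2·√46)) = 1/2

Interpretation: for a small percentage change in X, the percentage change in Y is approximately 0.50 times as large.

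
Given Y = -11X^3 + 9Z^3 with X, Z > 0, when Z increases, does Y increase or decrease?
Y increases

Taking the partial derivative:
∂Y/∂Z = 27Z^2

∂Y/∂Z = 27Z^2 > 0 (assuming positive values)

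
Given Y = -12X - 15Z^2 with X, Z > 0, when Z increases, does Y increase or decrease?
Y decreases

Taking the partial derivative:
∂Y/∂Z = -30Z

∂Y/∂Z = -30Z < 0 (assuming positive values)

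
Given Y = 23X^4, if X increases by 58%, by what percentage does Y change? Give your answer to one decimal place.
523.2%

For Y = 23X^4:
If X → X(1 + 0.58)
Then Y → Y · (1 + 0.58)^4
     ≈ Y · 6.2320

Percentage change = ((1 + 0.58)^4 − 1) × 100% ≈ 523.2%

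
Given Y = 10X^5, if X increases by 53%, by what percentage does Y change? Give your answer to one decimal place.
738.4%

For Y = 10X^5:
If X → X(1 + 0.53)
Then Y → Y · (1 + 0.53)^5
     ≈ Y · 8.3841

Percentage change = ((1 + 0.53)^5 − 1) × 100% ≈ 738.4%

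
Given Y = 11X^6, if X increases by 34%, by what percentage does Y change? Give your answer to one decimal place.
478.9%

For Y = 11X^6:
If X → X(1 + 0.34)
Then Y → Y · (1 + 0.34)^6
     ≈ Y · 5.7893

Percentage change = ((1 + 0.34)^6 − 1) × 100% ≈ 478.9%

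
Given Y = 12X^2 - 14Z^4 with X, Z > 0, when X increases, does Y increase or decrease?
Y increases

Taking the partial derivative:
∂Y/∂X = 24X

∂Y/∂X = 24X > 0 (assuming positive values)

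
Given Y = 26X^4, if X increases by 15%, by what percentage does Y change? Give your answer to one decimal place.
74.9%

For Y = 26X^4:
If X → X(1 + 0.15)
Then Y → Y · (1 + 0.15)^4
     ≈ Y · 1.7490

Percentage change = ((1 + 0.15)^4 − 1) × 100% ≈ 74.9%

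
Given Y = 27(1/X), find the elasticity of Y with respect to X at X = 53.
Elasticity = -1

Elasticity = (dY/dX) · (X/Y)

dY/dX = -27/X²
At X = 53: dY/dX = -27/2809, Y = 27/53

Elasticity = (-27/2809) · (53 / (27/53)) = -1

Interpretation: for a small percentage change in X, the percentage change in Y is approximately -1.00 times as large.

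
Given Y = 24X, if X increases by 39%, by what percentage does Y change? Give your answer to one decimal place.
39.0%

For Y = 24X:
If X → X(1 + 0.39)
Then Y → Y · (1 + 0.39)^1
     = Y · 1.3900

Percentage change = ((1 + 0.39)^1 − 1) × 100% = 39.0%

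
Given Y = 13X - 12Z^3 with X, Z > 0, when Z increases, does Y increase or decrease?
Y decreases

Taking the partial derivative:
∂Y/∂Z = -36Z^2

∂Y/∂Z = -36Z^2 < 0 (assuming positive values)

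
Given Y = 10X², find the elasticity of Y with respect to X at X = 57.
Elasticity = 2

Elasticity = (dY/dX) · (X/Y)

dY/dX = 20·X
At X = 57: dY/dX = 1140, Y = 32490

Elasticity = 1140 · (57 / 32490) = 2

Interpretation: for a small percentage change in X, the percentage change in Y is approximately 2.00 times as large.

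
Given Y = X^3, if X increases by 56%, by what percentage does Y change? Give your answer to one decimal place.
279.6%

For Y = X^3:
If X → X(1 + 0.56)
Then Y → Y · (1 + 0.56)^3
     ≈ Y · 3.7964

Percentage change = ((1 + 0.56)^3 − 1) × 100% ≈ 279.6%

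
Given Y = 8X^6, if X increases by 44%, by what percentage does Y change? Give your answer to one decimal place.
791.6%

For Y = 8X^6:
If X → X(1 + 0.44)
Then Y → Y · (1 + 0.44)^6
     ≈ Y · 8.9161

Percentage change = ((1 + 0.44)^6 − 1) × 100% ≈ 791.6%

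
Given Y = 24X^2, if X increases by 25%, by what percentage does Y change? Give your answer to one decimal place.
56.3%

For Y = 24X^2:
If X → X(1 + 0.25)
Then Y → Y · (1 + 0.25)^2
     = Y · 1.5625

Percentage change = ((1 + 0.25)^2 − 1) × 100% ≈ 56.3%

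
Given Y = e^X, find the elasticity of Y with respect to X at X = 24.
Elasticity = 24

Elasticity = (dY/dX) · (X/Y)

dY/dX = e^X
At X = 24: dY/dX = e^24, Y = e^24

Elasticity = (e^24) · (24 / (e^24)) = 24

Interpretation: for a small percentage change in X, the percentage change in Y is approximately 24.00 times as large.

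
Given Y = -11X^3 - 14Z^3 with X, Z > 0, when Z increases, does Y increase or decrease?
Y decreases

Taking the partial derivative:
∂Y/∂Z = -42Z^2

∂Y/∂Z = -42Z^2 < 0 (assuming positive values)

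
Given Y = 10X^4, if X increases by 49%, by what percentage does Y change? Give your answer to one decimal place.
392.9%

For Y = 10X^4:
If X → X(1 + 0.49)
Then Y → Y · (1 + 0.49)^4
     ≈ Y · 4.9288

Percentage change = ((1 + 0.49)^4 − 1) × 100% ≈ 392.9%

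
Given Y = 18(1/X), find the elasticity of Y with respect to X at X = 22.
Elasticity = -1

Elasticity = (dY/dX) · (X/Y)

dY/dX = -18/X²
At X = 22: dY/dX = -9/242, Y = 9/11

Elasticity = (-9/242) · (22 / (9/11)) = -1

Interpretation: for a small percentage change in X, the percentage change in Y is approximately -1.00 times as large.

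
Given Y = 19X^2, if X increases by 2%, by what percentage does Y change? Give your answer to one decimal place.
4.0%

For Y = 19X^2:
If X → X(1 + 0.02)
Then Y → Y · (1 + 0.02)^2
     = Y · 1.0404

Percentage change = ((1 + 0.02)^2 − 1) × 100% ≈ 4.0%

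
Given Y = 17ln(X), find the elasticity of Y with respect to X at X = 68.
Elasticity = 1/ln(68) ≈ 0.2370

Elasticity = (dY/dX) · (X/Y)

dY/dX = 17/X
At X = 68: dY/dX = 1/4, Y = 17·ln(68)

Elasticity = (1/4) · (68 / (17·ln(68))) = 1/ln(68) ≈ 0.2370

Interpretation: for a small percentage change in X, the percentage change in Y is approximately 0.24 times as large.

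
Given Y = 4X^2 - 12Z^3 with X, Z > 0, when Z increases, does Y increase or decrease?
Y decreases

Taking the partial derivative:
∂Y/∂Z = -36Z^2

∂Y/∂Z = -36Z^2 < 0 (assuming positive values)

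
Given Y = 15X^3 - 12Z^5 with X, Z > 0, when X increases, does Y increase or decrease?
Y increases

Taking the partial derivative:
∂Y/∂X = 45X^2

∂Y/∂X = 45X^2 > 0 (assuming positive values)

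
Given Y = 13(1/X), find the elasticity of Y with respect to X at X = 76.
Elasticity = -1

Elasticity = (dY/dX) · (X/Y)

dY/dX = -13/X²
At X = 76: dY/dX = -13/5776, Y = 13/76

Elasticity = (-13/5776) · (76 / (13/76)) = -1

Interpretation: for a small percentage change in X, the percentage change in Y is approximately -1.00 times as large.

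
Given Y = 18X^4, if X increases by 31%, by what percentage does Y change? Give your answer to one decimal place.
194.5%

For Y = 18X^4:
If X → X(1 + 0.31)
Then Y → Y · (1 + 0.31)^4
     ≈ Y · 2.9450

Percentage change = ((1 + 0.31)^4 − 1) × 100% ≈ 194.5%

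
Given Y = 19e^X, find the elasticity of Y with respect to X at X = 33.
Elasticity = 33

Elasticity = (dY/dX) · (X/Y)

dY/dX = 19·e^X
At X = 33: dY/dX = 19·e^33, Y = 19·e^33

Elasticity = (19·e^33) · (33 / (19·e^33)) = 33

Interpretation: for a small percentage change in X, the percentage change in Y is approximately 33.00 times as large.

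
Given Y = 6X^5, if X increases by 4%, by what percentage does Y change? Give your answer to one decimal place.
21.7%

For Y = 6X^5:
If X → X(1 + 0.04)
Then Y → Y · (1 + 0.04)^5
     ≈ Y · 1.2167

Percentage change = ((1 + 0.04)^5 − 1) × 100% ≈ 21.7%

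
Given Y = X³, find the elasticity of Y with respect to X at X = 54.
Elasticity = 3

Elasticity = (dY/dX) · (X/Y)

dY/dX = 3·X²
At X = 54: dY/dX = 8748, Y = 157464

Elasticity = 8748 · (54 / 157464) = 3

Interpretation: for a small percentage change in X, the percentage change in Y is approximately 3.00 times as large.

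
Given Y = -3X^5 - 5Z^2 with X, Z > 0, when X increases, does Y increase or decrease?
Y decreases

Taking the partial derivative:
∂Y/∂X = -15X^4

∂Y/∂X = -15X^4 < 0 (assuming positive values)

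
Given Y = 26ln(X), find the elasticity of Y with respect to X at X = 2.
Elasticity = 1/ln(2) ≈ 1.4427

Elasticity = (dY/dX) · (X/Y)

dY/dX = 26/X
At X = 2: dY/dX = 13, Y = 26·ln(2)

Elasticity = 13 · (2 / (26·ln(2))) = 1/ln(2) ≈ 1.4427

Interpretation: for a small percentage change in X, the percentage change in Y is approximately 1.44 times as large.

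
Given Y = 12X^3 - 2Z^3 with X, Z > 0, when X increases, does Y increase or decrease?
Y increases

Taking the partial derivative:
∂Y/∂X = 36X^2

∂Y/∂X = 36X^2 > 0 (assuming positive values)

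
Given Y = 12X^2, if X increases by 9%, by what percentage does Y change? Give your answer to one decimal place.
18.8%

For Y = 12X^2:
If X → X(1 + 0.09)
Then Y → Y · (1 + 0.09)^2
     = Y · 1.1881

Percentage change = ((1 + 0.09)^2 − 1) × 100% ≈ 18.8%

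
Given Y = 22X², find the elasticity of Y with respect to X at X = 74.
Elasticity = 2

Elasticity = (dY/dX) · (X/Y)

dY/dX = 44·X
At X = 74: dY/dX = 3256, Y = 120472

Elasticity = 3256 · (74 / 120472) = 2

Interpretation: for a small percentage change in X, the percentage change in Y is approximately 2.00 times as large.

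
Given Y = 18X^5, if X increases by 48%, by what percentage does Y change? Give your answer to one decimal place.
610.1%

For Y = 18X^5:
If X → X(1 + 0.48)
Then Y → Y · (1 + 0.48)^5
     ≈ Y · 7.1008

Percentage change = ((1 + 0.48)^5 − 1) × 100% ≈ 610.1%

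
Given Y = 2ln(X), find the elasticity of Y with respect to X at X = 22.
Elasticity = 1/ln(22) ≈ 0.3235

Elasticity = (dY/dX) · (X/Y)

dY/dX = 2/X
At X = 22: dY/dX = 1/11, Y = 2·ln(22)

Elasticity = (1/11) · (22 / (2·ln(22))) = 1/ln(22) ≈ 0.3235

Interpretation: for a small percentage change in X, the percentage change in Y is approximately 0.32 times as large.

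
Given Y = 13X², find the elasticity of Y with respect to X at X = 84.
Elasticity = 2

Elasticity = (dY/dX) · (X/Y)

dY/dX = 26·X
At X = 84: dY/dX = 2184, Y = 91728

Elasticity = 2184 · (84 / 91728) = 2

Interpretation: for a small percentage change in X, the percentage change in Y is approximately 2.00 times as large.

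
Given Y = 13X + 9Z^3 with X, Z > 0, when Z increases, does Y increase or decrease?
Y increases

Taking the partial derivative:
∂Y/∂Z = 27Z^2

∂Y/∂Z = 27Z^2 > 0 (assuming positive values)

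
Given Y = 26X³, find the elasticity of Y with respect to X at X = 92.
Elasticity = 3

Elasticity = (dY/dX) · (X/Y)

dY/dX = 78·X²
At X = 92: dY/dX = 660192, Y = 20245888

Elasticity = 660192 · (92 / 20245888) = 3

Interpretation: for a small percentage change in X, the percentage change in Y is approximately 3.00 times as large.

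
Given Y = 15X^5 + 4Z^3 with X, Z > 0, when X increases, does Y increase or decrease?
Y increases

Taking the partial derivative:
∂Y/∂X = 75X^4

∂Y/∂X = 75X^4 > 0 (assuming positive values)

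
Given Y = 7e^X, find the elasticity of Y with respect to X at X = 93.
Elasticity = 93

Elasticity = (dY/dX) · (X/Y)

dY/dX = 7·e^X
At X = 93: dY/dX = 7·e^93, Y = 7·e^93

Elasticity = (7·e^93) · (93 / (7·e^93)) = 93

Interpretation: for a small percentage change in X, the percentage change in Y is approximately 93.00 times as large.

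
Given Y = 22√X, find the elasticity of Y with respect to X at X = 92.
Elasticity = 1/2

Elasticity = (dY/dX) · (X/Y)

dY/dX = 11/√X
At X = 92: dY/dX = 11·√23/46, Y = 44·√23

Elasticity = (11·√23/46) · (92 / (44·√23)) = 1/2

Interpretation: for a small percentage change in X, the percentage change in Y is approximately 0.50 times as large.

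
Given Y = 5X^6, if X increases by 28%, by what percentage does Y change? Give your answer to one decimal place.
339.8%

For Y = 5X^6:
If X → X(1 + 0.28)
Then Y → Y · (1 + 0.28)^6
     ≈ Y · 4.3980

Percentage change = ((1 + 0.28)^6 − 1) × 100% ≈ 339.8%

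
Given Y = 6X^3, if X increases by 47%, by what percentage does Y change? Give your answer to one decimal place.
217.7%

For Y = 6X^3:
If X → X(1 + 0.47)
Then Y → Y · (1 + 0.47)^3
     ≈ Y · 3.1765

Percentage change = ((1 + 0.47)^3 − 1) × 100% ≈ 217.7%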